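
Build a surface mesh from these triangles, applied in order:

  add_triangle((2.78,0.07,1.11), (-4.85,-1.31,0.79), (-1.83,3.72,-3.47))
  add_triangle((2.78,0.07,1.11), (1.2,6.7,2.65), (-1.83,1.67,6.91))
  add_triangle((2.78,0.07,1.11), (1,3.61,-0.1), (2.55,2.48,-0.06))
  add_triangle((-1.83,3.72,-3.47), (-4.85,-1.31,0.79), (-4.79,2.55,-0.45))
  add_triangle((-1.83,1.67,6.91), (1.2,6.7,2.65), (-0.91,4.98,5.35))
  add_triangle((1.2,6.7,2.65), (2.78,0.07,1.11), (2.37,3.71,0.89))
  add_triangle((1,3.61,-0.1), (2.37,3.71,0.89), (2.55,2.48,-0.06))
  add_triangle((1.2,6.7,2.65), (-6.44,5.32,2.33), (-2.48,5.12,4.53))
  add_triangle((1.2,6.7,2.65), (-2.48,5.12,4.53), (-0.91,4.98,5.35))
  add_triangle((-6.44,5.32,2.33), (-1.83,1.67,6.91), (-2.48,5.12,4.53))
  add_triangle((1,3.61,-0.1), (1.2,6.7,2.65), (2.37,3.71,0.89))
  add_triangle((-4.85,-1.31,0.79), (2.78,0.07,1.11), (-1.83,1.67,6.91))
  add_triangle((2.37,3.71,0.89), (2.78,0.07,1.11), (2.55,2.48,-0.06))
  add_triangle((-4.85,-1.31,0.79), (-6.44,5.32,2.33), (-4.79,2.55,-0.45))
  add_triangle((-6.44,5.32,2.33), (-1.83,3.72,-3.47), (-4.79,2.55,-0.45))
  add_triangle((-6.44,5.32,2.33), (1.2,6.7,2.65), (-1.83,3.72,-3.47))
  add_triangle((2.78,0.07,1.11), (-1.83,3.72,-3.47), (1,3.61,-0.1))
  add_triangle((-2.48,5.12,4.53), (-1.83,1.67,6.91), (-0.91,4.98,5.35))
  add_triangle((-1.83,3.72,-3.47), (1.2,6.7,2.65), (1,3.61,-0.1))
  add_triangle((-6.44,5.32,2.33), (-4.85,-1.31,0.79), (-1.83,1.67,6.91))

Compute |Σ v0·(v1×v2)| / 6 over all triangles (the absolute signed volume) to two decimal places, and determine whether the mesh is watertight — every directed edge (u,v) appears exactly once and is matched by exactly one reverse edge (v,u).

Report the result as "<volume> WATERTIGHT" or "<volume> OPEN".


Per-triangle v0·(v1×v2)/6:
  t1: -3.2500
  t2: +21.8862
  t3: -1.2319
  t4: +7.5169
  t5: +4.5383
  t6: +3.8456
  t7: +1.1058
  t8: +19.8224
  t9: +7.7823
  t10: +19.9793
  t11: +2.6819
  t12: +6.3732
  t13: +1.7605
  t14: +11.0004
  t15: +11.4142
  t16: +41.4219
  t17: +3.6787
  t18: +7.7861
  t19: +6.2090
  t20: +35.4892
Σ = +209.8099 → |volume| = 209.81

Directed edges: 60 total, each appears once with its reverse present → watertight.

209.81 WATERTIGHT


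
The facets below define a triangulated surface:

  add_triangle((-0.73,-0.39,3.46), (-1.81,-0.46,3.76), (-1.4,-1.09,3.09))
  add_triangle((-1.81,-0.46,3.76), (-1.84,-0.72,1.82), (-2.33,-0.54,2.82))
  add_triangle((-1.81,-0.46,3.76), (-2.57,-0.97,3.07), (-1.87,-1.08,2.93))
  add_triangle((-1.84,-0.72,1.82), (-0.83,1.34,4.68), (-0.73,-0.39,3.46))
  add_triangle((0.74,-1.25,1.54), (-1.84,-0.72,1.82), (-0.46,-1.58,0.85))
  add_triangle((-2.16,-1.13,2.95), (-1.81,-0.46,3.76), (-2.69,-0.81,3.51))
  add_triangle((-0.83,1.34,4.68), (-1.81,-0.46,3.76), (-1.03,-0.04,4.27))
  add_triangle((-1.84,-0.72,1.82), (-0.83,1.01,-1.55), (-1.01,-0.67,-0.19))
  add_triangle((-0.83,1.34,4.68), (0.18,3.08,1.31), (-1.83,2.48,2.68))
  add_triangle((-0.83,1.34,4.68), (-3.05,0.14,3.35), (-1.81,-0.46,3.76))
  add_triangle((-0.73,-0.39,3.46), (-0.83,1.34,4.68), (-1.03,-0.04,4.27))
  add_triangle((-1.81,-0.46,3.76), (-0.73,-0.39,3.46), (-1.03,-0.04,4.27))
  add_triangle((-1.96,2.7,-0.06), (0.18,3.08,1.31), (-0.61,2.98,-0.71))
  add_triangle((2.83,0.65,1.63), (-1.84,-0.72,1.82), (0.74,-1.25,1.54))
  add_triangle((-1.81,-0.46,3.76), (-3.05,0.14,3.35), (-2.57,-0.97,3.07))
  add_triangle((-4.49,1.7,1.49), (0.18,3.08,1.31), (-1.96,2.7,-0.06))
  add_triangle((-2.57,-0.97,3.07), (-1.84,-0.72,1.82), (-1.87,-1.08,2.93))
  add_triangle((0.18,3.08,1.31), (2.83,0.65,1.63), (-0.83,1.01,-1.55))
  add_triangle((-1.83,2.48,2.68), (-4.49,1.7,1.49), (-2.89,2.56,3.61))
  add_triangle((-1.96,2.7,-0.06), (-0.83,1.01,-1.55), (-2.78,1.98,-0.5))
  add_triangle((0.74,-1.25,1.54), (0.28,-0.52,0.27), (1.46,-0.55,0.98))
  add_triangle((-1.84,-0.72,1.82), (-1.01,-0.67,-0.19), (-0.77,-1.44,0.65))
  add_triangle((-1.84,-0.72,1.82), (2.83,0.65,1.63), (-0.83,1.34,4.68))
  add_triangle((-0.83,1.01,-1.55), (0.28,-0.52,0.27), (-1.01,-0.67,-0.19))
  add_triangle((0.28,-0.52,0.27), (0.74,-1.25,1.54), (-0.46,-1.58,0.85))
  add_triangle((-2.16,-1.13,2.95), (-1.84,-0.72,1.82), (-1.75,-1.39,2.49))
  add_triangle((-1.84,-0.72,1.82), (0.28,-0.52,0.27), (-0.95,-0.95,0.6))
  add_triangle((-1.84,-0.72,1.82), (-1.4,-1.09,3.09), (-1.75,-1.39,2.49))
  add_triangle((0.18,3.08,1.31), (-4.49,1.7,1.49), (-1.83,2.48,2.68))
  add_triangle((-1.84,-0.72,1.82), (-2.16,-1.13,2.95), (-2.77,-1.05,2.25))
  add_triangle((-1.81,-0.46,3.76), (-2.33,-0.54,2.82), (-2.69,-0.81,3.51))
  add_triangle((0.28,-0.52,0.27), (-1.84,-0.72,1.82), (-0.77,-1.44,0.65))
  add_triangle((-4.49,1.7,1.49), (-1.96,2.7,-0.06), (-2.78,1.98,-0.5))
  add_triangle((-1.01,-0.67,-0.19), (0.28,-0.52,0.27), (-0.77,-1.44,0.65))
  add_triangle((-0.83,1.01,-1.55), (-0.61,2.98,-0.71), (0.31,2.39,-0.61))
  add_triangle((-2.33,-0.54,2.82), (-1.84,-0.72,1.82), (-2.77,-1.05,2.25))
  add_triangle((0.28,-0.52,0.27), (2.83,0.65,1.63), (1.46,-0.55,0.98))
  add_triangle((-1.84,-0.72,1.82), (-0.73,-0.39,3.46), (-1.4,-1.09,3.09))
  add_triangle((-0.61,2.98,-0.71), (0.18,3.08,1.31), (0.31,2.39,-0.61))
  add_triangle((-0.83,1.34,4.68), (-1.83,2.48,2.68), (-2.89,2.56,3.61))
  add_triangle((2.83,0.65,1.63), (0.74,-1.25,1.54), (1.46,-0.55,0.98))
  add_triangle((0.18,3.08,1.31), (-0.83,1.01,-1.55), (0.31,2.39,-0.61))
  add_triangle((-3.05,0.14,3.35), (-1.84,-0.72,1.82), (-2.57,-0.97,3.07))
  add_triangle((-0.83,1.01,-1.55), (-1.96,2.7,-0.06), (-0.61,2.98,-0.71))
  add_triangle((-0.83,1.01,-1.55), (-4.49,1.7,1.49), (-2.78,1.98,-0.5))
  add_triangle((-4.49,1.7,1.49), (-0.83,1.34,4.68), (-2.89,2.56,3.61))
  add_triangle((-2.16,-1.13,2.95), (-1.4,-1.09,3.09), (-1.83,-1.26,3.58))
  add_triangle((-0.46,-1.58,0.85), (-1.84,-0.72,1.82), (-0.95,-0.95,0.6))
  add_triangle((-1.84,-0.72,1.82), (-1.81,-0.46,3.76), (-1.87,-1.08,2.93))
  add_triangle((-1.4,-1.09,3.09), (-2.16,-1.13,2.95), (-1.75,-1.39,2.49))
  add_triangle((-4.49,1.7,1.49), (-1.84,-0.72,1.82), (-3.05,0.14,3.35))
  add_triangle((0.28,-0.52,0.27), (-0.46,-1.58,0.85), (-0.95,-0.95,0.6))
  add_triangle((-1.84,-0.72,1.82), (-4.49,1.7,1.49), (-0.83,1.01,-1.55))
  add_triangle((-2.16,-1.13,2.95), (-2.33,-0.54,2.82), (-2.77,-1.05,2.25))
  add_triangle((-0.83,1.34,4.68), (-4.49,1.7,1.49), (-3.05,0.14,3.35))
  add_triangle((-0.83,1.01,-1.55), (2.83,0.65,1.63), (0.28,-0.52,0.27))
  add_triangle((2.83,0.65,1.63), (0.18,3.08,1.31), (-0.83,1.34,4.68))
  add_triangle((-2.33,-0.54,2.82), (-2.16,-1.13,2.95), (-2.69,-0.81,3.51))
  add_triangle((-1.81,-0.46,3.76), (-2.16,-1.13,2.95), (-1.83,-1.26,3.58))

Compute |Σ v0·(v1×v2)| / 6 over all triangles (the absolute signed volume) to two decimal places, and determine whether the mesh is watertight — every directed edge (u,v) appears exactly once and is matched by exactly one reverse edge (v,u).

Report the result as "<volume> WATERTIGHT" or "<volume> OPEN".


Per-triangle v0·(v1×v2)/6:
  t1: +0.4193
  t2: -0.1853
  t3: +0.3227
  t4: -1.5213
  t5: +0.7889
  t6: +0.3057
  t7: +0.7990
  t8: +0.6865
  t9: +3.4090
  t10: +2.2130
  t11: +0.1791
  t12: +0.2614
  t13: +1.6634
  t14: +1.7725
  t15: +0.9117
  t16: +3.6805
  t17: +0.0682
  t18: +2.2195
  t19: +1.2717
  t20: +0.9031
  t21: +0.0858
  t22: +0.4058
  t23: +2.8026
  t24: +0.1085
  t25: +0.1014
  t26: +0.1096
  t27: -0.1626
  t28: -0.2426
  t29: +3.0512
  t30: -0.0343
  t31: +0.1097
  t32: +0.2125
  t33: +1.5912
  t34: +0.0604
  t35: +0.5323
  t36: -0.0612
  t37: -0.0071
  t38: -0.4007
  t39: +0.8276
  t40: +1.3925
  t41: +0.3719
  t42: -0.9154
  t43: +0.2122
  t44: +1.0958
  t45: +0.5263
  t46: +2.7965
  t47: +0.0108
  t48: +0.2159
  t49: -0.2926
  t50: +0.1883
  t51: +1.5600
  t52: -0.0084
  t53: +1.3055
  t54: +0.3227
  t55: +5.1394
  t56: +0.2339
  t57: +6.5218
  t58: +0.0378
  t59: +0.3298
Σ = +50.3036 → |volume| = 50.30

Directed edges: 177 total; 3 unmatched, e.g. (-1.81,-0.46,3.76)→(-1.4,-1.09,3.09) → open.

50.30 OPEN


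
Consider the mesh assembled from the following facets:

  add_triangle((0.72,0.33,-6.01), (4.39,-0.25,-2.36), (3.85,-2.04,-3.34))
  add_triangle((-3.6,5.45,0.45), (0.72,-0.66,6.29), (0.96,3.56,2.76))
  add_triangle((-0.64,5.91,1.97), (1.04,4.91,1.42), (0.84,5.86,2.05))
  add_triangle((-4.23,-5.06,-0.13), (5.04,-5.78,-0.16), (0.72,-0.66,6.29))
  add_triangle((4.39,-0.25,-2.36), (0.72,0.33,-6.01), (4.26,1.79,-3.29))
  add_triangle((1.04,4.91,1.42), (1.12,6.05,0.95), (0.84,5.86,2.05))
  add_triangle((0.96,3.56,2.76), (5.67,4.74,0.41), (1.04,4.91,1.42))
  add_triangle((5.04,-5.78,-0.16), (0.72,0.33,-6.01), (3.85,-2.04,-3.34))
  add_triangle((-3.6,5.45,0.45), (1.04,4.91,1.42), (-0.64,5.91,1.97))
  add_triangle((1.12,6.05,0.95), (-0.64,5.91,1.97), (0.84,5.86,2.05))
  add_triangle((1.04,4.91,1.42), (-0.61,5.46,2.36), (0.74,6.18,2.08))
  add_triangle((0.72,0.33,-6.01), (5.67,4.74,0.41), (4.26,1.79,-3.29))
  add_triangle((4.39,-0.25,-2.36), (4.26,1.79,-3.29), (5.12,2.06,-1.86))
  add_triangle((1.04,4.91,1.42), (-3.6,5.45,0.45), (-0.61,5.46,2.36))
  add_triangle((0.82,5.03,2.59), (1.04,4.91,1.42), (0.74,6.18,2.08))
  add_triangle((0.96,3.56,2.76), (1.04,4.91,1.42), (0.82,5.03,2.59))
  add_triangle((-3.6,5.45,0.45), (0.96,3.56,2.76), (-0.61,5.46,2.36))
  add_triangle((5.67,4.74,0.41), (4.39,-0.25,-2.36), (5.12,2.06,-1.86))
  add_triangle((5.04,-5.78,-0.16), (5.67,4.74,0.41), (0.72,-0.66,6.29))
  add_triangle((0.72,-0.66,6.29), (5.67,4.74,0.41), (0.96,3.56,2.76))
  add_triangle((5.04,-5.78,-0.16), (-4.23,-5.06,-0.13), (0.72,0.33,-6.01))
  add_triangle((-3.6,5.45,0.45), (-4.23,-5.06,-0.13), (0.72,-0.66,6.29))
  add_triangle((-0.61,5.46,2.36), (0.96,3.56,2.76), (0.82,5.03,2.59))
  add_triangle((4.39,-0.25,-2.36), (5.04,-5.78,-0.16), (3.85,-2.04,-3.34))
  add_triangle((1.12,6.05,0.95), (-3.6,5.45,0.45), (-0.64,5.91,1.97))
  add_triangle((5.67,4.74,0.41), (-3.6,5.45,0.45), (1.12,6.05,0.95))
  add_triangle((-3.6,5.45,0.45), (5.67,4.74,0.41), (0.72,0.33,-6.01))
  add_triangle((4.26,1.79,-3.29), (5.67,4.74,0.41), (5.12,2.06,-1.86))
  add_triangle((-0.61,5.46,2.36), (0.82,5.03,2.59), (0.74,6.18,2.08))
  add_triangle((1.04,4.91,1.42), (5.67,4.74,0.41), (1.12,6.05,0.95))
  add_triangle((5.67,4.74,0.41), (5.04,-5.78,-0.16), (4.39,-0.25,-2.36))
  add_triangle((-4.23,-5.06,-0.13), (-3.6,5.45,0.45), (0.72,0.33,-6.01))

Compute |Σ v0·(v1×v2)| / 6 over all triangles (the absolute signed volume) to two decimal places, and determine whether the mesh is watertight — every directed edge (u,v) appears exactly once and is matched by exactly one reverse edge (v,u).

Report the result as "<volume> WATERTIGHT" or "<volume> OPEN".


Per-triangle v0·(v1×v2)/6:
  t1: +7.8356
  t2: +18.4480
  t3: -0.4644
  t4: +52.5196
  t5: +8.0909
  t6: +0.3095
  t7: +6.7693
  t8: +8.8219
  t9: -2.7581
  t10: +1.7183
  t11: +0.0595
  t12: +9.2225
  t13: +3.0476
  t14: +4.6663
  t15: +0.4698
  t16: +0.5389
  t17: +0.9696
  t18: +2.6440
  t19: +59.5346
  t20: +19.4633
  t21: +50.1013
  t22: +43.7133
  t23: +1.0220
  t24: +8.5017
  t25: +5.5520
  t26: +3.5145
  t27: +48.2791
  t28: +3.8160
  t29: +1.2848
  t30: +3.1805
  t31: +23.3422
  t32: +41.2805
Σ = +435.4948 → |volume| = 435.49

Directed edges: 96 total, each appears once with its reverse present → watertight.

435.49 WATERTIGHT


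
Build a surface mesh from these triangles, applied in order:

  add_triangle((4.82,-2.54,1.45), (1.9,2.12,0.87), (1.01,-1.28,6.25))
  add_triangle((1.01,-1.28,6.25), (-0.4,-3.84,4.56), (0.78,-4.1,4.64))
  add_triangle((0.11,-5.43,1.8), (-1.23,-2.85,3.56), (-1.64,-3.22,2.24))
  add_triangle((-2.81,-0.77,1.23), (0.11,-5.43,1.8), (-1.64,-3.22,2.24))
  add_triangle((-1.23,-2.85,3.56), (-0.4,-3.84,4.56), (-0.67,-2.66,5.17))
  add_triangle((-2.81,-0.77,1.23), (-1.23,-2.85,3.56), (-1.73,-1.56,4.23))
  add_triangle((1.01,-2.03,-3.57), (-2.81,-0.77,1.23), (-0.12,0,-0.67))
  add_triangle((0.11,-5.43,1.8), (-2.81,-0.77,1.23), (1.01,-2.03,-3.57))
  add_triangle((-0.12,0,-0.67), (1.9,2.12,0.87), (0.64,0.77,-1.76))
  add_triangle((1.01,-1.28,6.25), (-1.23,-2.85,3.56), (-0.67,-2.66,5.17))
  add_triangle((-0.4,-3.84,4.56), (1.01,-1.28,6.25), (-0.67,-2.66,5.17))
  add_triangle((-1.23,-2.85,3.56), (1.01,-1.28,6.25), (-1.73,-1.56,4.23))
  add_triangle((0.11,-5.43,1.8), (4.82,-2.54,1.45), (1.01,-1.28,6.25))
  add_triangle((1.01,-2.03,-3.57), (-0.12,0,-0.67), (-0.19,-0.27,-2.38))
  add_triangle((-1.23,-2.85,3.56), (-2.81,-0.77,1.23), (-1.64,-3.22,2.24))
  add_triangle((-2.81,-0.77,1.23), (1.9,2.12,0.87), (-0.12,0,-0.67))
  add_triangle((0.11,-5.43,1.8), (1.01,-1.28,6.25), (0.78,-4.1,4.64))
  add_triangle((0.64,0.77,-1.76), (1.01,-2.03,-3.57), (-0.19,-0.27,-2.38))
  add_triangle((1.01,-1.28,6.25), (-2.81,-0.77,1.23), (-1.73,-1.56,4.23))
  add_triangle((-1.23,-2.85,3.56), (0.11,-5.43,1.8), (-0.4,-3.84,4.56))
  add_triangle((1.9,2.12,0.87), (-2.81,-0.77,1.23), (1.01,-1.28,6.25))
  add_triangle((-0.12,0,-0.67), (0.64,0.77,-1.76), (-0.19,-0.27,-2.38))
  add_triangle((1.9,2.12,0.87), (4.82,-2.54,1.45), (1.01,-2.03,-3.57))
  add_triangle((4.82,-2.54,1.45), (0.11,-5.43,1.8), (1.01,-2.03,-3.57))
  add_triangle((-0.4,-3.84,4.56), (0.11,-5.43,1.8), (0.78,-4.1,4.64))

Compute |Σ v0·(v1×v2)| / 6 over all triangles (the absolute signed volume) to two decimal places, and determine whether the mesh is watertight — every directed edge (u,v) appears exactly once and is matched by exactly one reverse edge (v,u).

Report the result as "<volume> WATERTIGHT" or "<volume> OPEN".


113.17 OPEN

Per-triangle v0·(v1×v2)/6:
  t1: +15.0887
  t2: +3.8215
  t3: +2.6694
  t4: +1.4943
  t5: +1.1570
  t6: +2.5503
  t7: +0.8287
  t8: +9.9952
  t9: +0.0762
  t10: -0.3150
  t11: +2.6611
  t12: +4.0277
  t13: +24.5995
  t14: +0.0038
  t15: +2.1293
  t16: +0.5674
  t17: -0.7526
  t18: +1.0012
  t19: +0.8716
  t20: +2.6999
  t21: +6.2533
  t22: +0.0491
  t23: +9.3542
  t24: +18.8436
  t25: +3.4919
Σ = +113.1674 → |volume| = 113.17

Directed edges: 75 total; 3 unmatched, e.g. (1.9,2.12,0.87)→(0.64,0.77,-1.76) → open.


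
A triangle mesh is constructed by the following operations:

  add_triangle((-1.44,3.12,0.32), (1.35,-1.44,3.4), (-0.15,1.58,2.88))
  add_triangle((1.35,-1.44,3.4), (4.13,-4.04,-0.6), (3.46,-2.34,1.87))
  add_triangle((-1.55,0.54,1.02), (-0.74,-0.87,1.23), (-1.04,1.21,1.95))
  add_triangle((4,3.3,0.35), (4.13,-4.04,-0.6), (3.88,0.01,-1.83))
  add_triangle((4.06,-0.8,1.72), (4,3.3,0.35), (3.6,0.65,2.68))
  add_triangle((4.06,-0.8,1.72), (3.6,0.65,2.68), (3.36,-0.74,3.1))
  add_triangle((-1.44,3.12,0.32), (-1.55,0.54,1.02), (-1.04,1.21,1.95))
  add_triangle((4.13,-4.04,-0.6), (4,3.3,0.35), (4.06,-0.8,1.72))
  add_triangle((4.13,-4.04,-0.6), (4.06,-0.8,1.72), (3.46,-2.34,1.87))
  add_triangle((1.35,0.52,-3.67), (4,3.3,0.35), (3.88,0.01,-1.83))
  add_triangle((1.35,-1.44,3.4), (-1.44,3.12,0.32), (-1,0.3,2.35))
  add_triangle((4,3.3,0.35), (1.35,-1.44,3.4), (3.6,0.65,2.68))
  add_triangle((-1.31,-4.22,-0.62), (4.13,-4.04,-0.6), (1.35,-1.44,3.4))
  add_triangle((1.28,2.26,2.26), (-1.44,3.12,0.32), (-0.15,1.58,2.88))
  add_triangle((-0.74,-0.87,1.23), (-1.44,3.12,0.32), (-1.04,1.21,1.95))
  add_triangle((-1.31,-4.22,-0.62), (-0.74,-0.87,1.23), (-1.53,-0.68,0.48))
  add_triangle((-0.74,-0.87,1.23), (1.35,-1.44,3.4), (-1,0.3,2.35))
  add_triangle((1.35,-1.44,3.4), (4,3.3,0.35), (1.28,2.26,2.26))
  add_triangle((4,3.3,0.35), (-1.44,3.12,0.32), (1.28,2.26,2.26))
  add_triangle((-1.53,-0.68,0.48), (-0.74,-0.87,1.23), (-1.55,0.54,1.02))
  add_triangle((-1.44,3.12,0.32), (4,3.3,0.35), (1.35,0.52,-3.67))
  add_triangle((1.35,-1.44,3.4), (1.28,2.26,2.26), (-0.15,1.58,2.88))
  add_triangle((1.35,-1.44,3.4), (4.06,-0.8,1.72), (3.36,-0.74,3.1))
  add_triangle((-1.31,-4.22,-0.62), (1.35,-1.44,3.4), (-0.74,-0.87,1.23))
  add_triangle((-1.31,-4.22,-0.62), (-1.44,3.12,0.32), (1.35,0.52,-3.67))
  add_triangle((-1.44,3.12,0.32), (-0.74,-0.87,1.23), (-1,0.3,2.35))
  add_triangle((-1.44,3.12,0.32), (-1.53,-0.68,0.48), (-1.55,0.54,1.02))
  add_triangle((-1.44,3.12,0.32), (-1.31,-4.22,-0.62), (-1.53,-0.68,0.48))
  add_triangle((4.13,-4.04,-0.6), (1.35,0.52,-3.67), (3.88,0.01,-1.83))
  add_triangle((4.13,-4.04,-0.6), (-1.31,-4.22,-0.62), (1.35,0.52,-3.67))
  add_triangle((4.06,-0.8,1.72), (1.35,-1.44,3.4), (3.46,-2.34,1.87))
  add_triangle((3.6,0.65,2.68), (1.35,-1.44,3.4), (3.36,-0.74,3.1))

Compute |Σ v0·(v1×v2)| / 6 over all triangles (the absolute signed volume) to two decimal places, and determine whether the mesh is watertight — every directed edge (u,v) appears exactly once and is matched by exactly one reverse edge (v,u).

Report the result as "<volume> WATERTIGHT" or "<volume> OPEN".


Per-triangle v0·(v1×v2)/6:
  t1: +0.0999
  t2: +2.7808
  t3: +0.5314
  t4: +8.7260
  t5: +4.4316
  t6: +1.6030
  t7: +0.9935
  t8: +9.4352
  t9: +3.5188
  t10: +7.1998
  t11: +2.4159
  t12: +1.0496
  t13: +13.6845
  t14: +2.6724
  t15: -0.7535
  t16: +1.0679
  t17: +1.2840
  t18: +6.2912
  t19: +5.8111
  t20: +0.3863
  t21: +10.7030
  t22: +2.9653
  t23: +1.1827
  t24: +2.9098
  t25: +6.4621
  t26: +0.7857
  t27: +0.5530
  t28: +1.1107
  t29: +7.4952
  t30: +14.1816
  t31: +2.8522
  t32: +1.3304
Σ = +125.7612 → |volume| = 125.76

Directed edges: 96 total, each appears once with its reverse present → watertight.

125.76 WATERTIGHT


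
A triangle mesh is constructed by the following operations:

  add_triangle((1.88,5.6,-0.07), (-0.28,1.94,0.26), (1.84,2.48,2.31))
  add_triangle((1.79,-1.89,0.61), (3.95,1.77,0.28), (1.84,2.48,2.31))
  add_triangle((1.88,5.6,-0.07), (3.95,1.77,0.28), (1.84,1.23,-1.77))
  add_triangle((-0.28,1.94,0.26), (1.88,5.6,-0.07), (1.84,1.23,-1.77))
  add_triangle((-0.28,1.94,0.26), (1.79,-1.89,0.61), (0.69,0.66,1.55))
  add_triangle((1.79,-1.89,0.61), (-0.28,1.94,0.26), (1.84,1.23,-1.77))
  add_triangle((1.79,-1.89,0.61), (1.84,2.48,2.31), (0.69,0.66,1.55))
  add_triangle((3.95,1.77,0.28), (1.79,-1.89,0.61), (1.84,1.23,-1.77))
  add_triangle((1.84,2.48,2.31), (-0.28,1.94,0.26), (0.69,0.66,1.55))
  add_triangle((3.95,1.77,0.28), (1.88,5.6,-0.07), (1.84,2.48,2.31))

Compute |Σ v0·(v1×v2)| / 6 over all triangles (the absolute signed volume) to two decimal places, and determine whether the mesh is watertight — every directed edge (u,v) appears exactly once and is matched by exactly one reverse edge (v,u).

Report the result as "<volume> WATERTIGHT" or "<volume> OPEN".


23.59 WATERTIGHT

Per-triangle v0·(v1×v2)/6:
  t1: +2.3021
  t2: +4.3894
  t3: +5.8980
  t4: +1.1465
  t5: -0.4978
  t6: -1.5123
  t7: +1.0377
  t8: +3.2392
  t9: +0.5366
  t10: +7.0481
Σ = +23.5874 → |volume| = 23.59

Directed edges: 30 total, each appears once with its reverse present → watertight.


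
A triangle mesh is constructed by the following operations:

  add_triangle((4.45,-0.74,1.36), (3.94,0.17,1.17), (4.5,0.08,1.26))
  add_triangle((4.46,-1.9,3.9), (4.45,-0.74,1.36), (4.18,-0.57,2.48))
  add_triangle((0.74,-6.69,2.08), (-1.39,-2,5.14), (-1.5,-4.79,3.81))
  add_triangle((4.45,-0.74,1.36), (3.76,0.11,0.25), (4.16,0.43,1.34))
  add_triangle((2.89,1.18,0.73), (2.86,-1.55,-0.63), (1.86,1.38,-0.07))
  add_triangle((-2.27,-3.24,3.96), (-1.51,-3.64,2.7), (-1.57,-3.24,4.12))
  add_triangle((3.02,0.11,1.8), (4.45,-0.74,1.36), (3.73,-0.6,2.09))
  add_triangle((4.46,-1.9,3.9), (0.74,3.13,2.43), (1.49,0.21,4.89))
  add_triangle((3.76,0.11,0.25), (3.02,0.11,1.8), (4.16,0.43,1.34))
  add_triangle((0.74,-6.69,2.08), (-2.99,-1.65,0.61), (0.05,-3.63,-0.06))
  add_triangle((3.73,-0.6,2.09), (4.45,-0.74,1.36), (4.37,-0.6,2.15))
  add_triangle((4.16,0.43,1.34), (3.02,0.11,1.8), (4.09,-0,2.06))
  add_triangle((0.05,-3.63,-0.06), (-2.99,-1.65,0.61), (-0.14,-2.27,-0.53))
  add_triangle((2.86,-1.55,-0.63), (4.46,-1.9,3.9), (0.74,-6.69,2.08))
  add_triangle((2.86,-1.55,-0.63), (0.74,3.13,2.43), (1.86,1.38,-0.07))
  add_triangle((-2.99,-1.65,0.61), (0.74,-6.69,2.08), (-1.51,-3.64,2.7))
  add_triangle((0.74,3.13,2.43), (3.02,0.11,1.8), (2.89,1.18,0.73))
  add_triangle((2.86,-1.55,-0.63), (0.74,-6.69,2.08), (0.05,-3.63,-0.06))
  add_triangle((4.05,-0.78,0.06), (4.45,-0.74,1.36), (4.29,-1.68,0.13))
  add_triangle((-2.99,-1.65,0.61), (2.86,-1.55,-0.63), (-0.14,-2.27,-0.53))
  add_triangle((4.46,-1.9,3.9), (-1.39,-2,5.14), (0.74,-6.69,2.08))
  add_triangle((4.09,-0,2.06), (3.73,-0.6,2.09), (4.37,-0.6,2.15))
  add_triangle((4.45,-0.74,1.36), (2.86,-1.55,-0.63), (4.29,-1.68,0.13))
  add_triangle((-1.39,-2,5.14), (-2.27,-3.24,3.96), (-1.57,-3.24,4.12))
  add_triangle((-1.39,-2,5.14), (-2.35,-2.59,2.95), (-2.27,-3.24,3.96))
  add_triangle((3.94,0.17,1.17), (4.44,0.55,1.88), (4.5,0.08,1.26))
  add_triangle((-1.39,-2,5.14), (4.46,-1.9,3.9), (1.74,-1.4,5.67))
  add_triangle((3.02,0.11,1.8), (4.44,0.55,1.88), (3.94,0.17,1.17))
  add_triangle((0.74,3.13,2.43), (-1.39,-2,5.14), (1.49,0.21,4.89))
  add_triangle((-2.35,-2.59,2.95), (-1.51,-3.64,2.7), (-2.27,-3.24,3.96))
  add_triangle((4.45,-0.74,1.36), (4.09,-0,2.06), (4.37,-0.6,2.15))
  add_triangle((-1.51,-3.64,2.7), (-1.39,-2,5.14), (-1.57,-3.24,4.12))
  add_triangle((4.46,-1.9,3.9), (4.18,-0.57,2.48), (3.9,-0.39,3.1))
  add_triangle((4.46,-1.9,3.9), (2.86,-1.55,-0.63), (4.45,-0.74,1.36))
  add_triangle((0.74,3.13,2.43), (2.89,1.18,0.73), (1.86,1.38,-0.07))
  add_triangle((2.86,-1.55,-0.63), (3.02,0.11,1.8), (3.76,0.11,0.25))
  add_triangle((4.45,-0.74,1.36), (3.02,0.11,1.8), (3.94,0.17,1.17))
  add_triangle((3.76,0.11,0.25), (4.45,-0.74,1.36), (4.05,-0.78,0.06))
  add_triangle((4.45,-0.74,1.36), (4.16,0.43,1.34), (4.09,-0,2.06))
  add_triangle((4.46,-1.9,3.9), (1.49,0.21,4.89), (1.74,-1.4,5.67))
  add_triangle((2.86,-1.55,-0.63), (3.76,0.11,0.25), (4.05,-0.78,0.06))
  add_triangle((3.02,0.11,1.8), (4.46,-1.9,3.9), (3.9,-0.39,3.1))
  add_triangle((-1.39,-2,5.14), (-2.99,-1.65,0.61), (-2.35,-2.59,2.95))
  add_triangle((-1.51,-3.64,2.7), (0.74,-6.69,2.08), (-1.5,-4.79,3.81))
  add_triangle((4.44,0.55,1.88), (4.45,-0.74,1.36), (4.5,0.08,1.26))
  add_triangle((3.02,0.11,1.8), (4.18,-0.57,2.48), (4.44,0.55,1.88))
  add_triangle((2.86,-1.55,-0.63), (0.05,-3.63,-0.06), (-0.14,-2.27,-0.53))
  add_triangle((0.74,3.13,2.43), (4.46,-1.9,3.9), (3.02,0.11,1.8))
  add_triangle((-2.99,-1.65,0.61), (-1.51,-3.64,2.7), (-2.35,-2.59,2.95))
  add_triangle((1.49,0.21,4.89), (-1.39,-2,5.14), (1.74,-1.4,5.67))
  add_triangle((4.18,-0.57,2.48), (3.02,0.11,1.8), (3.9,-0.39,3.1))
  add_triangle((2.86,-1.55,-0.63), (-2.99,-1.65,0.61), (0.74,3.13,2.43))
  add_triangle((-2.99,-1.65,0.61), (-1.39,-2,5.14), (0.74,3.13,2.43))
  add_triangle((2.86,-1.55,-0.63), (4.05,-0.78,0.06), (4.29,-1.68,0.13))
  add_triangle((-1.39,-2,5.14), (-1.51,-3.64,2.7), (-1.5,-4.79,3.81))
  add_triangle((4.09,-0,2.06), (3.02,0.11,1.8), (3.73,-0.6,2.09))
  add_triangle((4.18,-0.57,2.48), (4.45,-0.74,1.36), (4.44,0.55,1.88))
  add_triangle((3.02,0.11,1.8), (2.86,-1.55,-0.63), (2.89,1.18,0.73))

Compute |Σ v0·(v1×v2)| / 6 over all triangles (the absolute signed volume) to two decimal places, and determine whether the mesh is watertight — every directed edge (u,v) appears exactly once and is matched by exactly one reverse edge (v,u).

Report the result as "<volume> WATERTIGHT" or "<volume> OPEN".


122.19 WATERTIGHT

Per-triangle v0·(v1×v2)/6:
  t1: -0.0496
  t2: +1.2685
  t3: +6.0566
  t4: +0.7855
  t5: +1.1109
  t6: +0.7510
  t7: -0.4182
  t8: +8.0669
  t9: -0.2945
  t10: +4.2425
  t11: +0.0770
  t12: +0.1384
  t13: +0.9637
  t14: +15.1892
  t15: -2.3798
  t16: +5.3407
  t17: +2.6261
  t18: +3.9989
  t19: +0.7510
  t20: -0.8199
  t21: +27.3548
  t22: +0.1073
  t23: -0.1371
  t24: +1.0179
  t25: +0.7780
  t26: +0.0241
  t27: +4.8814
  t28: -0.2201
  t29: +7.2904
  t30: +0.6267
  t31: +0.3347
  t32: -0.0824
  t33: +0.8314
  t34: +3.3137
  t35: +1.4057
  t36: -1.6261
  t37: -0.5523
  t38: +0.7133
  t39: +0.6393
  t40: +4.3614
  t41: +0.2475
  t42: -0.4725
  t43: +1.6117
  t44: +1.3997
  t45: +0.4315
  t46: +0.2808
  t47: +0.9084
  t48: +4.0041
  t49: +1.9141
  t50: +3.9820
  t51: +0.2850
  t52: -3.9604
  t53: +8.1725
  t54: +0.4323
  t55: +1.1678
  t56: +0.1299
  t57: +1.1005
  t58: +2.0893
Σ = +122.1913 → |volume| = 122.19

Directed edges: 174 total, each appears once with its reverse present → watertight.


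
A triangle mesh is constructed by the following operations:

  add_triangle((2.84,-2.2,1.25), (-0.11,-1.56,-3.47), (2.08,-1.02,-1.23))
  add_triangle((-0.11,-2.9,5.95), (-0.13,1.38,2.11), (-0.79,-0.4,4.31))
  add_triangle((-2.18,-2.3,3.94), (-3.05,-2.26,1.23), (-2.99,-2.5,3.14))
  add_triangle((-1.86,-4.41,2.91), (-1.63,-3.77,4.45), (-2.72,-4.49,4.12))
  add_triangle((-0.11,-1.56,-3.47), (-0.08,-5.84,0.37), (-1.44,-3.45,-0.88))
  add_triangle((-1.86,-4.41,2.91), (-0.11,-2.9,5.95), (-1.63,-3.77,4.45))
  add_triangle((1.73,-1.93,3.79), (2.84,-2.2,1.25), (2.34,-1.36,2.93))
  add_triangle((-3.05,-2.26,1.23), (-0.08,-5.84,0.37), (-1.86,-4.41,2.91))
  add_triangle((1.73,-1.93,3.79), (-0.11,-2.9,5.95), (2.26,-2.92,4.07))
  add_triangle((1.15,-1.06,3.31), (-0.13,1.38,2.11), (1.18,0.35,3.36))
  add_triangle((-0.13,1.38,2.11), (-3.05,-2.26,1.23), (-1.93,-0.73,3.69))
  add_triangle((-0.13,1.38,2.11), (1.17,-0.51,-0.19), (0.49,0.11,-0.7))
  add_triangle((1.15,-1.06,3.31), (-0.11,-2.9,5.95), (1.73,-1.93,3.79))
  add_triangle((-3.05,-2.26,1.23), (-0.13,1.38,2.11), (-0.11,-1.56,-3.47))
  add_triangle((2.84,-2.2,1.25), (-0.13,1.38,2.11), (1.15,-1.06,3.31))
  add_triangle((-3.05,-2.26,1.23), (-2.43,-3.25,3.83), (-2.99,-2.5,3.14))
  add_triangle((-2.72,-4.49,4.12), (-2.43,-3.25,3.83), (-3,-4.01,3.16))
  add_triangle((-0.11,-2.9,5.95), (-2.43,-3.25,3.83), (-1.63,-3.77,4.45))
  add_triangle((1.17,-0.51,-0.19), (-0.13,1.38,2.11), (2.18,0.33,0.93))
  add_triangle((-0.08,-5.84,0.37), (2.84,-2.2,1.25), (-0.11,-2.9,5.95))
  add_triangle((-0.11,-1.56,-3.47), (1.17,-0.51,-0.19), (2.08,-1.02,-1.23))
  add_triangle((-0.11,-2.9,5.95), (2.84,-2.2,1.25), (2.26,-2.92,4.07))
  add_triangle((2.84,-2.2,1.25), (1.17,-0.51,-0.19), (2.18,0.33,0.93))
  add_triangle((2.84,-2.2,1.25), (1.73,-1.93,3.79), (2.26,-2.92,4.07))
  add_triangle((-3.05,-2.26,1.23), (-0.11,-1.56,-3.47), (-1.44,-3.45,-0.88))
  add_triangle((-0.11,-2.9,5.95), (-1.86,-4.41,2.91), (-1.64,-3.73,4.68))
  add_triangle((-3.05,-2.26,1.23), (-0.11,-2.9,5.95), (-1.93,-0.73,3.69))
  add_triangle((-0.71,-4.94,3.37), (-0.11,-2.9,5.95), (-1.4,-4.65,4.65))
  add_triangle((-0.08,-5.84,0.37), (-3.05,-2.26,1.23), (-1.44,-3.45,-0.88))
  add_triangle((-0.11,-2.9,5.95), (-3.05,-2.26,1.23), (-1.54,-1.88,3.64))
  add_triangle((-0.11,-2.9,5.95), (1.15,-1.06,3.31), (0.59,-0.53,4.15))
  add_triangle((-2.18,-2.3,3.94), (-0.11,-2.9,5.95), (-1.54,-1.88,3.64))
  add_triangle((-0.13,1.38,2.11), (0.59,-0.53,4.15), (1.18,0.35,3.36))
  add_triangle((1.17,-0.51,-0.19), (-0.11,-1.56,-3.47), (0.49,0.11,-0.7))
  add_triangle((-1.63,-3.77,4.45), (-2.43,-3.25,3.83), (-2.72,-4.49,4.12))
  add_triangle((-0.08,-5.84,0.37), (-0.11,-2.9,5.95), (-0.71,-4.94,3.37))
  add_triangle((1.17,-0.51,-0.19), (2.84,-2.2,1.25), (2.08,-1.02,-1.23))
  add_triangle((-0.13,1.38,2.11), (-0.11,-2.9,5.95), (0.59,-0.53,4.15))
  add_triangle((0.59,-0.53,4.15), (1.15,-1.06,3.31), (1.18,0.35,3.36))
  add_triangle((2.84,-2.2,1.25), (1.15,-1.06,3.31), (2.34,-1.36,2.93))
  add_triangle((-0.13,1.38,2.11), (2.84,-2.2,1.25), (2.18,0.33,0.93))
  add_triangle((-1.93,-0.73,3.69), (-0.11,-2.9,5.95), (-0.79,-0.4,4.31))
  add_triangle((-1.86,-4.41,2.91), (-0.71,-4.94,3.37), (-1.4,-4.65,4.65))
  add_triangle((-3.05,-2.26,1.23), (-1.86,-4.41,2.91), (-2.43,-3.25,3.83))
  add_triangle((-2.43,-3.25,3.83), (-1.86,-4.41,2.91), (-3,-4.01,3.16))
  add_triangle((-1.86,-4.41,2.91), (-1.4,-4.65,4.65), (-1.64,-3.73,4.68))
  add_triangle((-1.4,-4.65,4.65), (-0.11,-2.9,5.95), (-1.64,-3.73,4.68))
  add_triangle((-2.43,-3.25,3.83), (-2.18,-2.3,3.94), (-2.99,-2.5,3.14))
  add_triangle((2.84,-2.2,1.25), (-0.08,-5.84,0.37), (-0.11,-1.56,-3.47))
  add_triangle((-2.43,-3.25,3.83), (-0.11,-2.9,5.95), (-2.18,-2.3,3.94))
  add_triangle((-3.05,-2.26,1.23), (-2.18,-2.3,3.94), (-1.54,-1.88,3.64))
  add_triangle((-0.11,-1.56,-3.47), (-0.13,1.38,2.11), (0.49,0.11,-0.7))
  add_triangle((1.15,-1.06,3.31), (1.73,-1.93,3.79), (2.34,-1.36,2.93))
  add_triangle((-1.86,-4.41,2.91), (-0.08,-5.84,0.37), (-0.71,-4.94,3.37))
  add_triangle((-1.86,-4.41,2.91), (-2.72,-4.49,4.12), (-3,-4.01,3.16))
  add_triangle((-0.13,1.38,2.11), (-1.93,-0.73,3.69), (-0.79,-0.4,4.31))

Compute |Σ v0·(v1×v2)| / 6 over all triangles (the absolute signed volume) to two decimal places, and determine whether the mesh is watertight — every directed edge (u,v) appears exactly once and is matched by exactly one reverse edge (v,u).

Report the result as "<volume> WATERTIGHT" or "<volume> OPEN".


Per-triangle v0·(v1×v2)/6:
  t1: +2.6284
  t2: +1.5430
  t3: -0.2306
  t4: +1.1577
  t5: +4.7431
  t6: +1.7239
  t7: +1.1794
  t8: +5.8264
  t9: +1.4797
  t10: -0.6933
  t11: +1.4529
  t12: +0.2919
  t13: +1.0871
  t14: +1.0910
  t15: +1.8713
  t16: +1.0130
  t17: +0.5414
  t18: +1.6227
  t19: -0.1902
  t20: +16.1846
  t21: -0.2027
  t22: +1.0254
  t23: +0.6681
  t24: +0.8176
  t25: +3.1593
  t26: -2.0134
  t27: +6.2734
  t28: +2.7659
  t29: +4.7015
  t30: -2.1072
  t31: +1.4271
  t32: +0.3332
  t33: +1.0330
  t34: +0.4146
  t35: +0.7567
  t36: +3.3960
  t37: +0.2052
  t38: +1.7270
  t39: +0.6757
  t40: -0.7529
  t41: +2.0887
  t42: +2.3873
  t43: +1.5513
  t44: +2.8009
  t45: -1.2211
  t46: +0.9929
  t47: +1.7839
  t48: +0.6981
  t49: +9.8741
  t50: +2.0023
  t51: -0.0990
  t52: +0.1762
  t53: +0.4263
  t54: +3.7100
  t55: +0.8010
  t56: +1.3476
Σ = +97.9475 → |volume| = 97.95

Directed edges: 168 total, each appears once with its reverse present → watertight.

97.95 WATERTIGHT


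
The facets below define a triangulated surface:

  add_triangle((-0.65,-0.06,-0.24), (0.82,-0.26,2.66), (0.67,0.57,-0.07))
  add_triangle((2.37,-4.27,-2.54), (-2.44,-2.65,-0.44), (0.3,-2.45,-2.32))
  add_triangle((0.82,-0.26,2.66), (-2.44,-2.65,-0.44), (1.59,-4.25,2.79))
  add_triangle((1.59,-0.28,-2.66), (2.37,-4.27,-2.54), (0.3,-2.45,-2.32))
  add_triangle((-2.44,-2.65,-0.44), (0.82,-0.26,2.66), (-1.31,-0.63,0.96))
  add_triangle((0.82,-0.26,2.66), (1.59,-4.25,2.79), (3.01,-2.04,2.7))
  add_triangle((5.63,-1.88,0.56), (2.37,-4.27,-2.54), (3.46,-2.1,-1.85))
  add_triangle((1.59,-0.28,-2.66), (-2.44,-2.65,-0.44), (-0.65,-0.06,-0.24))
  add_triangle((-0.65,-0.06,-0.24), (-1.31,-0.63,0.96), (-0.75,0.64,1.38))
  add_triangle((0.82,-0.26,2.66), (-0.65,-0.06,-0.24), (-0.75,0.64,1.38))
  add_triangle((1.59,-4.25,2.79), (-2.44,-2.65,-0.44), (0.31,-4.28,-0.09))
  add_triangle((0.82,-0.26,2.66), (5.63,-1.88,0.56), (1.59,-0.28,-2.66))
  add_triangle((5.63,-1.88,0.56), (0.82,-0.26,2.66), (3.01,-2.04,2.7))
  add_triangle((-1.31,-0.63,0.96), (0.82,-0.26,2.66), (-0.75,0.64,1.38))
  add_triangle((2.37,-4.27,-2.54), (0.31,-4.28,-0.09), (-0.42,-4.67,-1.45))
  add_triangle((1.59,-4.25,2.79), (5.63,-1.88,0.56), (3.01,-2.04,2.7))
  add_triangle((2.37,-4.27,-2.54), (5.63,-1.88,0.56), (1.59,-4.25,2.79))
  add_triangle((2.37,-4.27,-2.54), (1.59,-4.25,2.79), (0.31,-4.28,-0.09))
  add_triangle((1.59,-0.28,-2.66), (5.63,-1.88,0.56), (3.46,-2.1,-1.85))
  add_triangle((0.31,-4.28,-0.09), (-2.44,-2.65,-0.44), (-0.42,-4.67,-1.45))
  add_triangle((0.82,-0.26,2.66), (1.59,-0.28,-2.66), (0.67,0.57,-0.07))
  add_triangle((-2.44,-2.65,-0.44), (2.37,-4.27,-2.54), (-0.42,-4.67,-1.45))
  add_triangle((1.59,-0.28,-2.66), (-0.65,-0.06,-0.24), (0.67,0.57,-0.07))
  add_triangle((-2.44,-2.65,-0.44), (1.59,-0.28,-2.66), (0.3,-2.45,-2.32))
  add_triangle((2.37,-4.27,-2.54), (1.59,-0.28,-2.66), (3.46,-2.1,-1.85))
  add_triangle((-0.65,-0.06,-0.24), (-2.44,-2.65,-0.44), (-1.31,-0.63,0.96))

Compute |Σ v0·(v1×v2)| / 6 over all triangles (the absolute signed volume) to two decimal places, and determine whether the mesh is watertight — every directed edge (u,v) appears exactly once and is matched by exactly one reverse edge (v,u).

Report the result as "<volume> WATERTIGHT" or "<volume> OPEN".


Per-triangle v0·(v1×v2)/6:
  t1: +0.1182
  t2: +3.2580
  t3: +4.9347
  t4: +2.7614
  t5: +1.3696
  t6: +3.2651
  t7: +4.7016
  t8: +0.8743
  t9: +0.2023
  t10: -0.2414
  t11: +5.0544
  t12: +0.6437
  t13: +2.5350
  t14: +0.8311
  t15: +3.3124
  t16: +5.8217
  t17: +18.2771
  t18: +6.4736
  t19: +3.0146
  t20: +2.3301
  t21: +0.7673
  t22: +1.2601
  t23: +0.1934
  t24: +1.3888
  t25: +3.4581
  t26: +0.3538
Σ = +76.9588 → |volume| = 76.96

Directed edges: 78 total, each appears once with its reverse present → watertight.

76.96 WATERTIGHT


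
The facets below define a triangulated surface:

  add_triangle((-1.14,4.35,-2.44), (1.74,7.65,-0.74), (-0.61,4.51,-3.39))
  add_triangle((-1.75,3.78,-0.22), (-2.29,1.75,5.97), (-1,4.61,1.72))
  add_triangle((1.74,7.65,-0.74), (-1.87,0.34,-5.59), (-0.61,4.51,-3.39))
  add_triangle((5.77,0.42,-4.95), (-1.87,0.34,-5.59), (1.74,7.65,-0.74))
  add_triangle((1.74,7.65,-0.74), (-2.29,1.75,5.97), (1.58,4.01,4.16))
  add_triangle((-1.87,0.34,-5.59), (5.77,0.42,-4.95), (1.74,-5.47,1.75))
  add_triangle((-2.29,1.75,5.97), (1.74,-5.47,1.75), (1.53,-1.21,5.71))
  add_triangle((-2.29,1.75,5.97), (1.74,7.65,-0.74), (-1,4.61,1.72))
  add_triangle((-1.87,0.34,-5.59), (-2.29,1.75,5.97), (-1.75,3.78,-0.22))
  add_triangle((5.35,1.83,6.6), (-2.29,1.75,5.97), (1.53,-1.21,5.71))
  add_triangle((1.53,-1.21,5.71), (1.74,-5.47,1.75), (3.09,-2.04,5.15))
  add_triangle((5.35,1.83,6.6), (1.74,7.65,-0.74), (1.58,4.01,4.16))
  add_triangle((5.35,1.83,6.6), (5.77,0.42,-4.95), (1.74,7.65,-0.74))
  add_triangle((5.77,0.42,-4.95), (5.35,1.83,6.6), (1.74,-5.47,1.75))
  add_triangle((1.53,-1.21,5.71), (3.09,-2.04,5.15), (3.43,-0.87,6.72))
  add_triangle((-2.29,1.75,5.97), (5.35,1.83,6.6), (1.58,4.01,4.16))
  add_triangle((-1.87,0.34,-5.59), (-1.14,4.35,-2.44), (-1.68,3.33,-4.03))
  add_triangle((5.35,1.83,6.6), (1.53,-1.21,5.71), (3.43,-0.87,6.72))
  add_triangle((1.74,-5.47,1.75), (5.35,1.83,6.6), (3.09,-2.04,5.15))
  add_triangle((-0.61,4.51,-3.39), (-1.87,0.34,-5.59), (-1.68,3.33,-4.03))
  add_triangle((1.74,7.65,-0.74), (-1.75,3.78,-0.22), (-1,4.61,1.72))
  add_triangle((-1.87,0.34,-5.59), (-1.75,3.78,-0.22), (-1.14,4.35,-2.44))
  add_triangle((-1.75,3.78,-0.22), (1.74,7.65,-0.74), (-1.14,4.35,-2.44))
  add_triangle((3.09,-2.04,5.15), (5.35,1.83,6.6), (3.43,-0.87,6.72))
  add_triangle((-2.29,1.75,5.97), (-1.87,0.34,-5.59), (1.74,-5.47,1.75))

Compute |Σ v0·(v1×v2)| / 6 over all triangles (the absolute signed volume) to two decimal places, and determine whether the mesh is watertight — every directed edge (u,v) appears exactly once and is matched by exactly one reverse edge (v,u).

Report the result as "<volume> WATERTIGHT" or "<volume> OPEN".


438.59 OPEN

Per-triangle v0·(v1×v2)/6:
  t1: +3.8080
  t2: +6.1925
  t3: +4.2565
  t4: +52.3947
  t5: +20.8150
  t6: +37.2355
  t7: +15.2282
  t8: +8.6120
  t9: +11.7441
  t10: +22.2279
  t11: +7.1508
  t12: +22.8375
  t13: +79.9141
  t14: +64.7165
  t15: +2.3726
  t16: +22.2151
  t17: -0.3686
  t18: +3.1180
  t19: +8.3313
  t20: +2.8368
  t21: +6.8266
  t22: +5.4261
  t23: +7.1143
  t24: +4.4344
  t25: +19.1499
Σ = +438.5898 → |volume| = 438.59

Directed edges: 75 total; 3 unmatched, e.g. (-0.61,4.51,-3.39)→(-1.14,4.35,-2.44) → open.


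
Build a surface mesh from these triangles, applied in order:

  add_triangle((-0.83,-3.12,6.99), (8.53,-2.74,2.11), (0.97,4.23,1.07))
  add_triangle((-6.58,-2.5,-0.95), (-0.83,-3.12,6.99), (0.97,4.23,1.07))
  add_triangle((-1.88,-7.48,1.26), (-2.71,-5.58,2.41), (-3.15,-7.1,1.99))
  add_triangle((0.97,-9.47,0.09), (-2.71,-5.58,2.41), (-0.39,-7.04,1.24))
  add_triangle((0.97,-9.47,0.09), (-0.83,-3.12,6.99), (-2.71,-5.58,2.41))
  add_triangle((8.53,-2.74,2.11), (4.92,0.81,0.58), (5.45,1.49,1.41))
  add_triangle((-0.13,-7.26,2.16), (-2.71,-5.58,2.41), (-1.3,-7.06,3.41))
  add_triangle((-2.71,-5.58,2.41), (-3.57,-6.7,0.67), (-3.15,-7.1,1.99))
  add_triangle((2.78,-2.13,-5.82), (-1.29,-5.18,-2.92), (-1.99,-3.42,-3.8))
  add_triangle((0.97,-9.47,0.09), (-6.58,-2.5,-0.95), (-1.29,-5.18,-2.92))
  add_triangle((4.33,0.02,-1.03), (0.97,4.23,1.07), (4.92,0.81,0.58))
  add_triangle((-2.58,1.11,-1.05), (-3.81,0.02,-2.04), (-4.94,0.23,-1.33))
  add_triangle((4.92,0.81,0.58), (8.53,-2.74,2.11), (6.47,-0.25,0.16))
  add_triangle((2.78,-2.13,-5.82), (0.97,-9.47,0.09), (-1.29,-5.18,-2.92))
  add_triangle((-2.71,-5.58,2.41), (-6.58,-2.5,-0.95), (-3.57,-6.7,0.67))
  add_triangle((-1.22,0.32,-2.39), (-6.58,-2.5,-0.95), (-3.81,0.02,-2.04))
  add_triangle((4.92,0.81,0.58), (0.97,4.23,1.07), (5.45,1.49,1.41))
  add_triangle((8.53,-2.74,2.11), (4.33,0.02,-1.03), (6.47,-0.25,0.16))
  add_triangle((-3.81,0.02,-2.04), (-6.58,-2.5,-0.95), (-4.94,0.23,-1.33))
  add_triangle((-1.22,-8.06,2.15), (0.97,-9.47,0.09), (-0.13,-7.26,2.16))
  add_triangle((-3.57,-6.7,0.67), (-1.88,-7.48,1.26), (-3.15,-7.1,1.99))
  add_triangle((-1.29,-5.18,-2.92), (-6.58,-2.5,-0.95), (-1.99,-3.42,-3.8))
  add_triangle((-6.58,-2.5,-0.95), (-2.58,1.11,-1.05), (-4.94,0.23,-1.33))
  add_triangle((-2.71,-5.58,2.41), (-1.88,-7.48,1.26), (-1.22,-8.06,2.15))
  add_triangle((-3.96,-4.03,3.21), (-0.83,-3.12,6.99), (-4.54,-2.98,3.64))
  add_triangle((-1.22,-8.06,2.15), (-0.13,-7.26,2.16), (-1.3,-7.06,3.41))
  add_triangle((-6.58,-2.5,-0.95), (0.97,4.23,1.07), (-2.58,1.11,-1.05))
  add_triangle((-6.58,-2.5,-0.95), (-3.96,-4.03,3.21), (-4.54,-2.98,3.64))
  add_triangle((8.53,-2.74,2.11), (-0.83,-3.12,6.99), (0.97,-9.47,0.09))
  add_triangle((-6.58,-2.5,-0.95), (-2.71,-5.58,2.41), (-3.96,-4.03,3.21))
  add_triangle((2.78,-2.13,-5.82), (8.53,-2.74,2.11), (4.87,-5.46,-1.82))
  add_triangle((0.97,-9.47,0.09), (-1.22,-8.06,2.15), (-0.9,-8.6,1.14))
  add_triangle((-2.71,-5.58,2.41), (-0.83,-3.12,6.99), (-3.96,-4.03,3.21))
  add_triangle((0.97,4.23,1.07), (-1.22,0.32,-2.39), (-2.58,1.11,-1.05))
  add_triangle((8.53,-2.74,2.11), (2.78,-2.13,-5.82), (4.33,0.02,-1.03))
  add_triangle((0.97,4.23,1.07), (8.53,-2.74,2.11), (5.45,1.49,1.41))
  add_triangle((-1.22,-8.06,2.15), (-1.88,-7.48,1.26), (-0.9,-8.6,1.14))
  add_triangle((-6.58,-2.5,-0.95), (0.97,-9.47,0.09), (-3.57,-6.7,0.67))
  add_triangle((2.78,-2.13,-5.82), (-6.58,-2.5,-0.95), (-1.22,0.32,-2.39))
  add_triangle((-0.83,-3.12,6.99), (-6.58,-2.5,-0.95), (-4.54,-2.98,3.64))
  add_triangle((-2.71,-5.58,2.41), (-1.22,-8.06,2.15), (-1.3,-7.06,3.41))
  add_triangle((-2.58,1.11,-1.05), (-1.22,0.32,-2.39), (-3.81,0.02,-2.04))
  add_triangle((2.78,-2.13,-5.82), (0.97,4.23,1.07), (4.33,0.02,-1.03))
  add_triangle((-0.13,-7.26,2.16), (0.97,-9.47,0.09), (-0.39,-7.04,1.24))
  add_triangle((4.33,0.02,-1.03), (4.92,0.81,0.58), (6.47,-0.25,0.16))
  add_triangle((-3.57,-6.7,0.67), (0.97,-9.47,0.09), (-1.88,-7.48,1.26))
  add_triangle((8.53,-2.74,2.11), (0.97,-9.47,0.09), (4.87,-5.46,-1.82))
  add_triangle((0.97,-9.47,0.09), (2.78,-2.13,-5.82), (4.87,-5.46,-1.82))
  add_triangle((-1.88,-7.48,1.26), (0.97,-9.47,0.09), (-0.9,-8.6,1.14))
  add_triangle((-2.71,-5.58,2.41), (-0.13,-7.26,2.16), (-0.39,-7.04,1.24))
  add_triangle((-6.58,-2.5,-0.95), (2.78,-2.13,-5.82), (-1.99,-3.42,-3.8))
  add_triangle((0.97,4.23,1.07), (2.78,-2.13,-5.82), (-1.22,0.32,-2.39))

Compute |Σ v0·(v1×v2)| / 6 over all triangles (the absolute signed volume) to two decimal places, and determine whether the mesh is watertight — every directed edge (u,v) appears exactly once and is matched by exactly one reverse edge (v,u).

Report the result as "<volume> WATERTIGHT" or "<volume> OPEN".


Per-triangle v0·(v1×v2)/6:
  t1: +50.4538
  t2: +32.9686
  t3: +1.2082
  t4: -1.9425
  t5: +31.7738
  t6: +3.1451
  t7: -3.0709
  t8: +0.9331
  t9: +9.8901
  t10: +29.2387
  t11: +4.5985
  t12: +0.8727
  t13: +3.2393
  t14: +28.7877
  t15: +10.5003
  t16: +2.2828
  t17: +2.0972
  t18: +2.5719
  t19: +2.4499
  t20: +3.8920
  t21: +2.6476
  t22: +10.0801
  t23: -0.1516
  t24: +2.7682
  t25: +6.7785
  t26: +2.0566
  t27: +5.0008
  t28: +6.6914
  t29: +94.4064
  t30: +11.1134
  t31: +30.7224
  t32: +2.4113
  t33: +11.4461
  t34: +3.7244
  t35: +16.7481
  t36: +3.4247
  t37: +1.5561
  t38: +13.0835
  t39: +13.0816
  t40: -3.4259
  t41: +3.5394
  t42: +1.2752
  t43: +13.7196
  t44: -2.0494
  t45: +1.3189
  t46: +5.4546
  t47: +38.5512
  t48: +32.1669
  t49: +1.0781
  t50: -2.9383
  t51: +5.9012
  t52: +10.5093
Σ = +558.5806 → |volume| = 558.58

Directed edges: 156 total, each appears once with its reverse present → watertight.

558.58 WATERTIGHT


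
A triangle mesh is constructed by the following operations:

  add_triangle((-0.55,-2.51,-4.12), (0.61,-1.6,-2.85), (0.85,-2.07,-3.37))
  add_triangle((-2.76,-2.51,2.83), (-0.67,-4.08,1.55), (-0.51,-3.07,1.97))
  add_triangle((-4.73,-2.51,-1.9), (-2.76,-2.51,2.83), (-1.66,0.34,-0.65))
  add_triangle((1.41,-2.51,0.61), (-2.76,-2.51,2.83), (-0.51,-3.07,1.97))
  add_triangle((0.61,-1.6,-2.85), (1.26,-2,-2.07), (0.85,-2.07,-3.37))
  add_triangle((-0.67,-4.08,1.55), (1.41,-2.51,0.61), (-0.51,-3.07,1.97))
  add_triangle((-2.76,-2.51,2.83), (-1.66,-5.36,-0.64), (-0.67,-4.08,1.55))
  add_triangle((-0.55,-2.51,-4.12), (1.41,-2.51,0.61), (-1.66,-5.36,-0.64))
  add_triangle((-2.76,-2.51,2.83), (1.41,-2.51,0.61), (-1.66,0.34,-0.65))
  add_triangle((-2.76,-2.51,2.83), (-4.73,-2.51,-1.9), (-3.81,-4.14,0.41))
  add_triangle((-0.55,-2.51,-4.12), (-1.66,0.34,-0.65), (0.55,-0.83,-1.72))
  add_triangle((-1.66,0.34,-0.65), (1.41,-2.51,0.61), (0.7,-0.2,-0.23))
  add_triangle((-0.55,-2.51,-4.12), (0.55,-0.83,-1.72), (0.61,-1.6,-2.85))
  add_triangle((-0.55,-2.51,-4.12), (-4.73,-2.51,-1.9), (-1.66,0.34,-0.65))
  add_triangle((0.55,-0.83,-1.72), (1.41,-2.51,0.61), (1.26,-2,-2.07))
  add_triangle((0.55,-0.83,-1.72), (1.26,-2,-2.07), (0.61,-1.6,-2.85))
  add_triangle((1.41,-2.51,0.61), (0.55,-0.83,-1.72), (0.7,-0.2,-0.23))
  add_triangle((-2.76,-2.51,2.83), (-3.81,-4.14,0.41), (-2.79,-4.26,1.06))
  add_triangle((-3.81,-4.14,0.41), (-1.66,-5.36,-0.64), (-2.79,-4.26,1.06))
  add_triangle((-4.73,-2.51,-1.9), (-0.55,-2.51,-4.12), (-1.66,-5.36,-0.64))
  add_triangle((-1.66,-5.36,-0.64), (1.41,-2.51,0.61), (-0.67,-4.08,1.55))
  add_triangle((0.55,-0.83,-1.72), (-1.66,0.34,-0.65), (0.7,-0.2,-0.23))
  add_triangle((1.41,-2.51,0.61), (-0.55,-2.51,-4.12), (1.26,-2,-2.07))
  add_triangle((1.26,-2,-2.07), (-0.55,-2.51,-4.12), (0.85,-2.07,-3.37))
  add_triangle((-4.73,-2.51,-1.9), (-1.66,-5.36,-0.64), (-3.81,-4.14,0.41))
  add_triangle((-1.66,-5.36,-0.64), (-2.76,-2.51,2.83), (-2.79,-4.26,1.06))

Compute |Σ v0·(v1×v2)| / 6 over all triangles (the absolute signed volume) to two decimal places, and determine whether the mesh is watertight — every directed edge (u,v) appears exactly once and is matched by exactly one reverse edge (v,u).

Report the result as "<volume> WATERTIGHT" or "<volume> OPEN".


Per-triangle v0·(v1×v2)/6:
  t1: +0.1332
  t2: +1.2756
  t3: +3.8047
  t4: -0.0598
  t5: +0.0179
  t6: +0.9945
  t7: +5.2677
  t8: +7.6498
  t9: -2.3540
  t10: +4.9778
  t11: +0.6294
  t12: -0.3107
  t13: +0.0752
  t14: +3.7233
  t15: -0.0202
  t16: +0.1250
  t17: +0.4627
  t18: +2.2117
  t19: +2.3542
  t20: +13.8146
  t21: +3.4983
  t22: +0.0697
  t23: +2.3659
  t24: +0.6417
  t25: +6.8070
  t26: +1.3334
Σ = +59.4887 → |volume| = 59.49

Directed edges: 78 total, each appears once with its reverse present → watertight.

59.49 WATERTIGHT
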